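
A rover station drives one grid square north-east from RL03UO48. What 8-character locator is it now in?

Longitude extended square 4; +1 → 5.
Latitude extended square 8; +1 → 9.

RL03uo59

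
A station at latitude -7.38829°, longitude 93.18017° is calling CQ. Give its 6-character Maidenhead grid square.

Shift to the Maidenhead origin (180°W, 90°S): lon 273.1802, lat 82.6117.
Field (20°×10°, letters A–R): lon ⌊273.1802/20⌋ = 13 → N; lat ⌊82.6117/10⌋ = 8 → I.
Square (2°×1°, digits 0–9): lon ⌊13.1802/2⌋ = 6; lat ⌊2.6117/1⌋ = 2.
Subsquare (5′×2.5′, letters a–x): lon ⌊1.1802/0.0833333⌋ = 14 → o; lat ⌊0.6117/0.0416667⌋ = 14 → o.

NI62oo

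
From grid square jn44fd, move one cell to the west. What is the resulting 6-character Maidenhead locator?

Longitude subsquare f = 5; −1 → 4 = e.
The latitude characters are unchanged.

JN44ed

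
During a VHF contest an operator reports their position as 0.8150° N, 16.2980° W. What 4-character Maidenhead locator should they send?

Shift to the Maidenhead origin (180°W, 90°S): lon 163.70, lat 90.81.
Field (20°×10°, letters A–R): 163.70/20 → 8 → I, 90.81/10 → 9 → J; chars IJ.
Square (2°×1°, digits 0–9): 3.70/2 → 1, 0.81/1 → 0; chars 10.

IJ10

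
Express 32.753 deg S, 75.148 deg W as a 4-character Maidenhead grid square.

FF27

Add 180° to longitude and 90° to latitude: 104.85, 57.25.
Field: 104.85/20 → 5 → F, 57.25/10 → 5 → F; chars FF.
Square: 4.85/2 → 2, 7.25/1 → 7; chars 27.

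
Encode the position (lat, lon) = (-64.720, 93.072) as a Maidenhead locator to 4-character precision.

Add 180° to longitude and 90° to latitude: 273.07, 25.28.
Field: 273.07/20 → 13 → N, 25.28/10 → 2 → C; chars NC.
Square: 13.07/2 → 6, 5.28/1 → 5; chars 65.

NC65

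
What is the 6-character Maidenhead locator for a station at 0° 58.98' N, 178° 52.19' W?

AJ00nx

Add 180° to longitude and 90° to latitude: 1.1302, 90.9830.
Field: 1.1302/20 → 0 → A, 90.9830/10 → 9 → J; chars AJ.
Square: 1.1302/2 → 0, 0.9830/1 → 0; chars 00.
Subsquare: 1.1302/0.0833333 → 13 → n, 0.9830/0.0416667 → 23 → x; chars nx.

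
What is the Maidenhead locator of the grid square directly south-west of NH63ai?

Longitude subsquare a = 0; −1 → -1, wraps to 23 = x, carry into square.
Longitude square 6; −1 → 5.
Latitude subsquare i = 8; −1 → 7 = h.

NH53xh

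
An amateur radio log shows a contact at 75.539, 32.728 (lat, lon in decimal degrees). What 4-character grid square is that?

KQ65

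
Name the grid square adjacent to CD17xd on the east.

CD27ad

Longitude subsquare x = 23; +1 → 24, wraps to 0 = a, carry into square.
Longitude square 1; +1 → 2.
The latitude characters are unchanged.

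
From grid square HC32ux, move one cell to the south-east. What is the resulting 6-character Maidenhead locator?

Longitude subsquare u = 20; +1 → 21 = v.
Latitude subsquare x = 23; −1 → 22 = w.

HC32vw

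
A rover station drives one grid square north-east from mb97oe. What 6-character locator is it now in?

Longitude subsquare o = 14; +1 → 15 = p.
Latitude subsquare e = 4; +1 → 5 = f.

MB97pf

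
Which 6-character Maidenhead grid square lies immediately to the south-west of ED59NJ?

Longitude subsquare n = 13; −1 → 12 = m.
Latitude subsquare j = 9; −1 → 8 = i.

ED59mi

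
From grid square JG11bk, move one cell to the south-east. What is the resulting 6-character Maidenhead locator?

Longitude subsquare b = 1; +1 → 2 = c.
Latitude subsquare k = 10; −1 → 9 = j.

JG11cj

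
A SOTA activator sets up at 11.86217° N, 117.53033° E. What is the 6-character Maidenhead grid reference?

OK81su

Shift to the Maidenhead origin (180°W, 90°S): lon 297.5303, lat 101.8622.
Field: lon ⌊297.5303/20⌋ = 14 → O; lat ⌊101.8622/10⌋ = 10 → K.
Square: lon ⌊17.5303/2⌋ = 8; lat ⌊1.8622/1⌋ = 1.
Subsquare: lon ⌊1.5303/0.0833333⌋ = 18 → s; lat ⌊0.8622/0.0416667⌋ = 20 → u.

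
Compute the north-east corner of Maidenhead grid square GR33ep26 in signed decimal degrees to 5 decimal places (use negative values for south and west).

83.65417, -53.64167

Field G=6, R=17: +6·20° lon, +17·10° lat → SW at lon -60°, lat 80°.
Square 3, 3: +3·2° lon, +3·1° lat → SW at lon -54°, lat 83°.
Subsquare e=4, p=15: +4·0.0833333° lon, +15·0.0416667° lat → SW at lon -53.6667°, lat 83.625°.
Extended square 2, 6: +2·0.00833333° lon, +6·0.00416667° lat → SW at lon -53.65°, lat 83.65°.
Cell spans 0.00833333° lon × 0.00416667° lat. NE corner is SW corner plus one full cell.
latitude 83.65417, longitude -53.64167.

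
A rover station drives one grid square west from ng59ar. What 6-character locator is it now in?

Longitude subsquare a = 0; −1 → -1, wraps to 23 = x, carry into square.
Longitude square 5; −1 → 4.
The latitude characters are unchanged.

NG49xr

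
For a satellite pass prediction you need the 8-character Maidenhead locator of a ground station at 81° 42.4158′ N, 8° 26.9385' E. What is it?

Offset from 180°W / 90°S: lon 188.44897°, lat 171.70693°.
Field: lon ⌊188.44897/20⌋ = 9 → J; lat ⌊171.70693/10⌋ = 17 → R.
Square: lon ⌊8.44897/2⌋ = 4; lat ⌊1.70693/1⌋ = 1.
Subsquare: lon ⌊0.44897/0.0833333⌋ = 5 → f; lat ⌊0.70693/0.0416667⌋ = 16 → q.
Extended square: lon ⌊0.03231/0.00833333⌋ = 3; lat ⌊0.04026/0.00416667⌋ = 9.

JR41fq39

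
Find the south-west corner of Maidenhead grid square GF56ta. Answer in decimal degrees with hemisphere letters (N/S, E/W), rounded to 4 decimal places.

Field G=6, F=5: +6·20° lon, +5·10° lat → SW at lon -60°, lat -40°.
Square 5, 6: +5·2° lon, +6·1° lat → SW at lon -50°, lat -34°.
Subsquare t=19, a=0: +19·0.0833333° lon, +0·0.0416667° lat → SW at lon -48.4167°, lat -34°.
latitude 34.0000° S, longitude 48.4167° W.

34.0000° S, 48.4167° W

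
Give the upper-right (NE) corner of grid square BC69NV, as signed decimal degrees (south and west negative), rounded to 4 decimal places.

-60.0833, -146.8333

Field B=1, C=2: +1·20° lon, +2·10° lat → SW at lon -160°, lat -70°.
Square 6, 9: +6·2° lon, +9·1° lat → SW at lon -148°, lat -61°.
Subsquare n=13, v=21: +13·0.0833333° lon, +21·0.0416667° lat → SW at lon -146.917°, lat -60.125°.
Cell spans 0.0833333° lon × 0.0416667° lat. NE corner is SW corner plus one full cell.
latitude -60.0833, longitude -146.8333.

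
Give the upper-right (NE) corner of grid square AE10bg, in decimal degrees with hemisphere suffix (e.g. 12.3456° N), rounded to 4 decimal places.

49.7083° S, 177.8333° W

Field A=0, E=4: +0·20° lon, +4·10° lat → SW at lon -180°, lat -50°.
Square 1, 0: +1·2° lon, +0·1° lat → SW at lon -178°, lat -50°.
Subsquare b=1, g=6: +1·0.0833333° lon, +6·0.0416667° lat → SW at lon -177.917°, lat -49.75°.
Cell spans 0.0833333° lon × 0.0416667° lat. NE corner is SW corner plus one full cell.
latitude 49.7083° S, longitude 177.8333° W.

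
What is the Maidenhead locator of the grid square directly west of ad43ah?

AD33xh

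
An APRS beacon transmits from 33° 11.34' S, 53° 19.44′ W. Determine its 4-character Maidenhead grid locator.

Add 180° to longitude and 90° to latitude: 126.68, 56.81.
Field: 126.68/20 → 6 → G, 56.81/10 → 5 → F; chars GF.
Square: 6.68/2 → 3, 6.81/1 → 6; chars 36.

GF36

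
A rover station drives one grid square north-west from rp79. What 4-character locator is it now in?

RQ60

Longitude square 7; −1 → 6.
Latitude square 9; +1 → 10, wraps to 0, carry into field.
Latitude field P = 15; +1 → 16 = Q.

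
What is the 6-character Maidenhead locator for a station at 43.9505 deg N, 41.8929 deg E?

LN03ww

Add 180° to longitude and 90° to latitude: 221.8929, 133.9505.
Field: lon ⌊221.8929/20⌋ = 11 → L; lat ⌊133.9505/10⌋ = 13 → N.
Square: lon ⌊1.8929/2⌋ = 0; lat ⌊3.9505/1⌋ = 3.
Subsquare: lon ⌊1.8929/0.0833333⌋ = 22 → w; lat ⌊0.9505/0.0416667⌋ = 22 → w.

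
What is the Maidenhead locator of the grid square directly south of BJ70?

Latitude square 0; −1 → -1, wraps to 9, carry into field.
Latitude field J = 9; −1 → 8 = I.
The longitude characters are unchanged.

BI79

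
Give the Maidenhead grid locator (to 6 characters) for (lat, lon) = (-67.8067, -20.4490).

HC92se

Offset from 180°W / 90°S: lon 159.5510°, lat 22.1933°.
Field (20°×10°, letters A–R): lon ⌊159.5510/20⌋ = 7 → H; lat ⌊22.1933/10⌋ = 2 → C.
Square (2°×1°, digits 0–9): lon ⌊19.5510/2⌋ = 9; lat ⌊2.1933/1⌋ = 2.
Subsquare (5′×2.5′, letters a–x): lon ⌊1.5510/0.0833333⌋ = 18 → s; lat ⌊0.1933/0.0416667⌋ = 4 → e.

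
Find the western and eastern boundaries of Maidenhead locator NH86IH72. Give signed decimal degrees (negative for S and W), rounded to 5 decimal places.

96.72500, 96.73333

Field N=13, H=7: +13·20° lon, +7·10° lat → SW at lon 80°, lat -20°.
Square 8, 6: +8·2° lon, +6·1° lat → SW at lon 96°, lat -14°.
Subsquare i=8, h=7: +8·0.0833333° lon, +7·0.0416667° lat → SW at lon 96.6667°, lat -13.7083°.
Extended square 7, 2: +7·0.00833333° lon, +2·0.00416667° lat → SW at lon 96.725°, lat -13.7°.
Cell spans 0.00833333° lon × 0.00416667° lat.
west 96.72500, east 96.73333.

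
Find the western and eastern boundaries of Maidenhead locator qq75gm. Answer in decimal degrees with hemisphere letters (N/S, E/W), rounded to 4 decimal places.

154.5000° E, 154.5833° E

Field Q=16, Q=16: +16·20° lon, +16·10° lat → SW at lon 140°, lat 70°.
Square 7, 5: +7·2° lon, +5·1° lat → SW at lon 154°, lat 75°.
Subsquare g=6, m=12: +6·0.0833333° lon, +12·0.0416667° lat → SW at lon 154.5°, lat 75.5°.
Cell spans 0.0833333° lon × 0.0416667° lat.
west 154.5000° E, east 154.5833° E.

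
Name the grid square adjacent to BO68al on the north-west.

BO58xm

Longitude subsquare a = 0; −1 → -1, wraps to 23 = x, carry into square.
Longitude square 6; −1 → 5.
Latitude subsquare l = 11; +1 → 12 = m.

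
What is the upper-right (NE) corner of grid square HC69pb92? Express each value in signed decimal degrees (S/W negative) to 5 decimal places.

Field H=7, C=2: +7·20° lon, +2·10° lat → SW at lon -40°, lat -70°.
Square 6, 9: +6·2° lon, +9·1° lat → SW at lon -28°, lat -61°.
Subsquare p=15, b=1: +15·0.0833333° lon, +1·0.0416667° lat → SW at lon -26.75°, lat -60.9583°.
Extended square 9, 2: +9·0.00833333° lon, +2·0.00416667° lat → SW at lon -26.675°, lat -60.95°.
Cell spans 0.00833333° lon × 0.00416667° lat. NE corner is SW corner plus one full cell.
latitude -60.94583, longitude -26.66667.

-60.94583, -26.66667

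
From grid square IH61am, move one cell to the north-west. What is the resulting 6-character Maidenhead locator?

Longitude subsquare a = 0; −1 → -1, wraps to 23 = x, carry into square.
Longitude square 6; −1 → 5.
Latitude subsquare m = 12; +1 → 13 = n.

IH51xn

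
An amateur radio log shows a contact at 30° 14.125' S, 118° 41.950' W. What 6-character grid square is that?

Offset from 180°W / 90°S: lon 61.3008°, lat 59.7646°.
Field: 61.3008/20 → 3 → D, 59.7646/10 → 5 → F; chars DF.
Square: 1.3008/2 → 0, 9.7646/1 → 9; chars 09.
Subsquare: 1.3008/0.0833333 → 15 → p, 0.7646/0.0416667 → 18 → s; chars ps.

DF09ps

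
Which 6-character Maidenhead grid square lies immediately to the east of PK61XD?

PK71ad

Longitude subsquare x = 23; +1 → 24, wraps to 0 = a, carry into square.
Longitude square 6; +1 → 7.
The latitude characters are unchanged.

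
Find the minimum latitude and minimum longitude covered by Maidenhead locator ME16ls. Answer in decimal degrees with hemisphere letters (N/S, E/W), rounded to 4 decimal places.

43.2500° S, 62.9167° E

Field M=12, E=4: +12·20° lon, +4·10° lat → SW at lon 60°, lat -50°.
Square 1, 6: +1·2° lon, +6·1° lat → SW at lon 62°, lat -44°.
Subsquare l=11, s=18: +11·0.0833333° lon, +18·0.0416667° lat → SW at lon 62.9167°, lat -43.25°.
latitude 43.2500° S, longitude 62.9167° E.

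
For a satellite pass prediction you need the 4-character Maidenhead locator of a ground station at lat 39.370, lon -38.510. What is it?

Add 180° to longitude and 90° to latitude: 141.49, 129.37.
Field: 141.49/20 → 7 → H, 129.37/10 → 12 → M; chars HM.
Square: 1.49/2 → 0, 9.37/1 → 9; chars 09.

HM09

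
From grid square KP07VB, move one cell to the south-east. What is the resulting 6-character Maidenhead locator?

Longitude subsquare v = 21; +1 → 22 = w.
Latitude subsquare b = 1; −1 → 0 = a.

KP07wa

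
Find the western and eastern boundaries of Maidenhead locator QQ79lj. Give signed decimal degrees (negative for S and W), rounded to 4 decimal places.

Field Q=16, Q=16: +16·20° lon, +16·10° lat → SW at lon 140°, lat 70°.
Square 7, 9: +7·2° lon, +9·1° lat → SW at lon 154°, lat 79°.
Subsquare l=11, j=9: +11·0.0833333° lon, +9·0.0416667° lat → SW at lon 154.917°, lat 79.375°.
Cell spans 0.0833333° lon × 0.0416667° lat.
west 154.9167, east 155.0000.

154.9167, 155.0000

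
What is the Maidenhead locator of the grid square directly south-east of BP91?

CP00

Longitude square 9; +1 → 10, wraps to 0, carry into field.
Longitude field B = 1; +1 → 2 = C.
Latitude square 1; −1 → 0.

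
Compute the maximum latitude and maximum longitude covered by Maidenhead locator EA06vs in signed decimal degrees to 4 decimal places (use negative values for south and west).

-83.2083, -98.1667

Field E=4, A=0: +4·20° lon, +0·10° lat → SW at lon -100°, lat -90°.
Square 0, 6: +0·2° lon, +6·1° lat → SW at lon -100°, lat -84°.
Subsquare v=21, s=18: +21·0.0833333° lon, +18·0.0416667° lat → SW at lon -98.25°, lat -83.25°.
Cell spans 0.0833333° lon × 0.0416667° lat. NE corner is SW corner plus one full cell.
latitude -83.2083, longitude -98.1667.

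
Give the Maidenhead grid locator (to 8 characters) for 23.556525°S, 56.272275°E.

LG86dk26

Shift to the Maidenhead origin (180°W, 90°S): lon 236.27228, lat 66.44348.
Field (20°×10°, letters A–R): 236.27228/20 → 11 → L, 66.44348/10 → 6 → G; chars LG.
Square (2°×1°, digits 0–9): 16.27228/2 → 8, 6.44348/1 → 6; chars 86.
Subsquare (5′×2.5′, letters a–x): 0.27228/0.0833333 → 3 → d, 0.44348/0.0416667 → 10 → k; chars dk.
Extended square (30″×15″, digits 0–9): 0.02228/0.00833333 → 2, 0.02681/0.00416667 → 6; chars 26.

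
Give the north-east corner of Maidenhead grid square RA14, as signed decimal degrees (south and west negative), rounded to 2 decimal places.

Field R=17, A=0: +17·20° lon, +0·10° lat → SW at lon 160°, lat -90°.
Square 1, 4: +1·2° lon, +4·1° lat → SW at lon 162°, lat -86°.
Cell spans 2° lon × 1° lat. NE corner is SW corner plus one full cell.
latitude -85.00, longitude 164.00.

-85.00, 164.00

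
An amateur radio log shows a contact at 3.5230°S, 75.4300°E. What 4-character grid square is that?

MI76

Offset from 180°W / 90°S: lon 255.43°, lat 86.48°.
Field: lon ⌊255.43/20⌋ = 12 → M; lat ⌊86.48/10⌋ = 8 → I.
Square: lon ⌊15.43/2⌋ = 7; lat ⌊6.48/1⌋ = 6.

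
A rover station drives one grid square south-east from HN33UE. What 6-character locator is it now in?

Longitude subsquare u = 20; +1 → 21 = v.
Latitude subsquare e = 4; −1 → 3 = d.

HN33vd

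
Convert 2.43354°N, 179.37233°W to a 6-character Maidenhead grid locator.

AJ02hk

Add 180° to longitude and 90° to latitude: 0.6277, 92.4335.
Field: 0.6277/20 → 0 → A, 92.4335/10 → 9 → J; chars AJ.
Square: 0.6277/2 → 0, 2.4335/1 → 2; chars 02.
Subsquare: 0.6277/0.0833333 → 7 → h, 0.4335/0.0416667 → 10 → k; chars hk.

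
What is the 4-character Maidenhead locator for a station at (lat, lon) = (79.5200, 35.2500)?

KQ79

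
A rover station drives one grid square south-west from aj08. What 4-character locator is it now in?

Longitude square 0; −1 → -1, wraps to 9, carry into field.
Longitude field A = 0; −1 → -1, wraps to 17 = R, wrapping around the antimeridian.
Latitude square 8; −1 → 7.

RJ97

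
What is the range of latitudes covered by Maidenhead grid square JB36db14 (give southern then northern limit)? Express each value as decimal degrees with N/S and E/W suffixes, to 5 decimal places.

Field J=9, B=1: +9·20° lon, +1·10° lat → SW at lon 0°, lat -80°.
Square 3, 6: +3·2° lon, +6·1° lat → SW at lon 6°, lat -74°.
Subsquare d=3, b=1: +3·0.0833333° lon, +1·0.0416667° lat → SW at lon 6.25°, lat -73.9583°.
Extended square 1, 4: +1·0.00833333° lon, +4·0.00416667° lat → SW at lon 6.25833°, lat -73.9417°.
Cell spans 0.00833333° lon × 0.00416667° lat.
south 73.94167° S, north 73.93750° S.

73.94167° S, 73.93750° S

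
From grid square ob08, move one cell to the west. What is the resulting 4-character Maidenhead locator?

NB98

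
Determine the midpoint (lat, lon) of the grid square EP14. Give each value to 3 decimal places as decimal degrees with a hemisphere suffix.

64.500° N, 97.000° W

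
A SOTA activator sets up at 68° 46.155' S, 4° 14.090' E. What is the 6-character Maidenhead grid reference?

JC21cf

Add 180° to longitude and 90° to latitude: 184.2348, 21.2308.
Field (20°×10°, letters A–R): 184.2348/20 → 9 → J, 21.2308/10 → 2 → C; chars JC.
Square (2°×1°, digits 0–9): 4.2348/2 → 2, 1.2308/1 → 1; chars 21.
Subsquare (5′×2.5′, letters a–x): 0.2348/0.0833333 → 2 → c, 0.2308/0.0416667 → 5 → f; chars cf.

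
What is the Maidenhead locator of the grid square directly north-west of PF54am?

PF44xn

Longitude subsquare a = 0; −1 → -1, wraps to 23 = x, carry into square.
Longitude square 5; −1 → 4.
Latitude subsquare m = 12; +1 → 13 = n.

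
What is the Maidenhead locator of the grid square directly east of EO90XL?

Longitude subsquare x = 23; +1 → 24, wraps to 0 = a, carry into square.
Longitude square 9; +1 → 10, wraps to 0, carry into field.
Longitude field E = 4; +1 → 5 = F.
The latitude characters are unchanged.

FO00al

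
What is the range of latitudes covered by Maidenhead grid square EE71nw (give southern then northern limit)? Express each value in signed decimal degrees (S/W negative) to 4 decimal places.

-48.0833, -48.0417

Field E=4, E=4: +4·20° lon, +4·10° lat → SW at lon -100°, lat -50°.
Square 7, 1: +7·2° lon, +1·1° lat → SW at lon -86°, lat -49°.
Subsquare n=13, w=22: +13·0.0833333° lon, +22·0.0416667° lat → SW at lon -84.9167°, lat -48.0833°.
Cell spans 0.0833333° lon × 0.0416667° lat.
south -48.0833, north -48.0417.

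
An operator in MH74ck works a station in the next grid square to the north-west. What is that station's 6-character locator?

MH74bl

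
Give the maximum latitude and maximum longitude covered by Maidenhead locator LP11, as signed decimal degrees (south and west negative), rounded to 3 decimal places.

62.000, 44.000

Field L=11, P=15: +11·20° lon, +15·10° lat → SW at lon 40°, lat 60°.
Square 1, 1: +1·2° lon, +1·1° lat → SW at lon 42°, lat 61°.
Cell spans 2° lon × 1° lat. NE corner is SW corner plus one full cell.
latitude 62.000, longitude 44.000.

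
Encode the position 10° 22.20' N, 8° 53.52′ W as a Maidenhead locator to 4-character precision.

Offset from 180°W / 90°S: lon 171.11°, lat 100.37°.
Field (20°×10°, letters A–R): 171.11/20 → 8 → I, 100.37/10 → 10 → K; chars IK.
Square (2°×1°, digits 0–9): 11.11/2 → 5, 0.37/1 → 0; chars 50.

IK50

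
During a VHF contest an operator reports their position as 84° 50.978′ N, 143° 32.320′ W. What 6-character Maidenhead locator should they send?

Offset from 180°W / 90°S: lon 36.4613°, lat 174.8496°.
Field: 36.4613/20 → 1 → B, 174.8496/10 → 17 → R; chars BR.
Square: 16.4613/2 → 8, 4.8496/1 → 4; chars 84.
Subsquare: 0.4613/0.0833333 → 5 → f, 0.8496/0.0416667 → 20 → u; chars fu.

BR84fu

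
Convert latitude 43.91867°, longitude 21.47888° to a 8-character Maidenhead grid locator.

KN03rw70

Offset from 180°W / 90°S: lon 201.47888°, lat 133.91867°.
Field: lon ⌊201.47888/20⌋ = 10 → K; lat ⌊133.91867/10⌋ = 13 → N.
Square: lon ⌊1.47888/2⌋ = 0; lat ⌊3.91867/1⌋ = 3.
Subsquare: lon ⌊1.47888/0.0833333⌋ = 17 → r; lat ⌊0.91867/0.0416667⌋ = 22 → w.
Extended square: lon ⌊0.06221/0.00833333⌋ = 7; lat ⌊0.00200/0.00416667⌋ = 0.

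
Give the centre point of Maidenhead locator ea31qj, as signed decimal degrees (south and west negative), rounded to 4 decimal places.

Field E=4, A=0: +4·20° lon, +0·10° lat → SW at lon -100°, lat -90°.
Square 3, 1: +3·2° lon, +1·1° lat → SW at lon -94°, lat -89°.
Subsquare q=16, j=9: +16·0.0833333° lon, +9·0.0416667° lat → SW at lon -92.6667°, lat -88.625°.
Cell spans 0.0833333° lon × 0.0416667° lat. Centre is SW corner plus half of each.
latitude -88.6042, longitude -92.6250.

-88.6042, -92.6250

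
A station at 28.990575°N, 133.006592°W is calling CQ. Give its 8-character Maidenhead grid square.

CL38lx97

Offset from 180°W / 90°S: lon 46.99341°, lat 118.99058°.
Field: 46.99341/20 → 2 → C, 118.99058/10 → 11 → L; chars CL.
Square: 6.99341/2 → 3, 8.99058/1 → 8; chars 38.
Subsquare: 0.99341/0.0833333 → 11 → l, 0.99058/0.0416667 → 23 → x; chars lx.
Extended square: 0.07674/0.00833333 → 9, 0.03224/0.00416667 → 7; chars 97.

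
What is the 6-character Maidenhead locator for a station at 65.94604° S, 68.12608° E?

MC44bb

Offset from 180°W / 90°S: lon 248.1261°, lat 24.0540°.
Field: 248.1261/20 → 12 → M, 24.0540/10 → 2 → C; chars MC.
Square: 8.1261/2 → 4, 4.0540/1 → 4; chars 44.
Subsquare: 0.1261/0.0833333 → 1 → b, 0.0540/0.0416667 → 1 → b; chars bb.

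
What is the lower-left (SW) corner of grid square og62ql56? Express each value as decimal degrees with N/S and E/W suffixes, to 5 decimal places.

27.51667° S, 113.37500° E

Field O=14, G=6: +14·20° lon, +6·10° lat → SW at lon 100°, lat -30°.
Square 6, 2: +6·2° lon, +2·1° lat → SW at lon 112°, lat -28°.
Subsquare q=16, l=11: +16·0.0833333° lon, +11·0.0416667° lat → SW at lon 113.333°, lat -27.5417°.
Extended square 5, 6: +5·0.00833333° lon, +6·0.00416667° lat → SW at lon 113.375°, lat -27.5167°.
latitude 27.51667° S, longitude 113.37500° E.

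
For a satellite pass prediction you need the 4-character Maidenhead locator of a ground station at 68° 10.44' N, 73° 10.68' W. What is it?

FP38

Offset from 180°W / 90°S: lon 106.82°, lat 158.17°.
Field: 106.82/20 → 5 → F, 158.17/10 → 15 → P; chars FP.
Square: 6.82/2 → 3, 8.17/1 → 8; chars 38.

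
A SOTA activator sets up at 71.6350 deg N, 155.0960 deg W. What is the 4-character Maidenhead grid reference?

BQ21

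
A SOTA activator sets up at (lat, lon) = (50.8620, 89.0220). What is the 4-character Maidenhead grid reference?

Add 180° to longitude and 90° to latitude: 269.02, 140.86.
Field: lon ⌊269.02/20⌋ = 13 → N; lat ⌊140.86/10⌋ = 14 → O.
Square: lon ⌊9.02/2⌋ = 4; lat ⌊0.86/1⌋ = 0.

NO40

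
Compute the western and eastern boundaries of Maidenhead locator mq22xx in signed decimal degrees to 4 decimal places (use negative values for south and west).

65.9167, 66.0000

Field M=12, Q=16: +12·20° lon, +16·10° lat → SW at lon 60°, lat 70°.
Square 2, 2: +2·2° lon, +2·1° lat → SW at lon 64°, lat 72°.
Subsquare x=23, x=23: +23·0.0833333° lon, +23·0.0416667° lat → SW at lon 65.9167°, lat 72.9583°.
Cell spans 0.0833333° lon × 0.0416667° lat.
west 65.9167, east 66.0000.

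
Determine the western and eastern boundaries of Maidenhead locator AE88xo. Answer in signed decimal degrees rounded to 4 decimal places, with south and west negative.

-162.0833, -162.0000

Field A=0, E=4: +0·20° lon, +4·10° lat → SW at lon -180°, lat -50°.
Square 8, 8: +8·2° lon, +8·1° lat → SW at lon -164°, lat -42°.
Subsquare x=23, o=14: +23·0.0833333° lon, +14·0.0416667° lat → SW at lon -162.083°, lat -41.4167°.
Cell spans 0.0833333° lon × 0.0416667° lat.
west -162.0833, east -162.0000.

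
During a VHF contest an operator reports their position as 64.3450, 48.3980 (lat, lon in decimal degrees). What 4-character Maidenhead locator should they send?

Offset from 180°W / 90°S: lon 228.40°, lat 154.34°.
Field (20°×10°, letters A–R): 228.40/20 → 11 → L, 154.34/10 → 15 → P; chars LP.
Square (2°×1°, digits 0–9): 8.40/2 → 4, 4.34/1 → 4; chars 44.

LP44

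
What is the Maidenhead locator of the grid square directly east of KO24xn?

Longitude subsquare x = 23; +1 → 24, wraps to 0 = a, carry into square.
Longitude square 2; +1 → 3.
The latitude characters are unchanged.

KO34an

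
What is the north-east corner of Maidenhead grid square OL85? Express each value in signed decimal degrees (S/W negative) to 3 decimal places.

26.000, 118.000

Field O=14, L=11: +14·20° lon, +11·10° lat → SW at lon 100°, lat 20°.
Square 8, 5: +8·2° lon, +5·1° lat → SW at lon 116°, lat 25°.
Cell spans 2° lon × 1° lat. NE corner is SW corner plus one full cell.
latitude 26.000, longitude 118.000.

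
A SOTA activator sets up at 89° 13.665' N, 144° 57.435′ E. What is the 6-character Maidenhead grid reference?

QR29lf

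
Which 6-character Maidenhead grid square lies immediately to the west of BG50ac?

BG40xc

Longitude subsquare a = 0; −1 → -1, wraps to 23 = x, carry into square.
Longitude square 5; −1 → 4.
The latitude characters are unchanged.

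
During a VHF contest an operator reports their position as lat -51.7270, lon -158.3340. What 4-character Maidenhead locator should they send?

BD08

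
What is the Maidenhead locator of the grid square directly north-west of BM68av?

BM58xw

Longitude subsquare a = 0; −1 → -1, wraps to 23 = x, carry into square.
Longitude square 6; −1 → 5.
Latitude subsquare v = 21; +1 → 22 = w.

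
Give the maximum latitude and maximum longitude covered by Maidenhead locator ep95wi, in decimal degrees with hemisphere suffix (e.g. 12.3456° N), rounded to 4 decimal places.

65.3750° N, 80.0833° W

Field E=4, P=15: +4·20° lon, +15·10° lat → SW at lon -100°, lat 60°.
Square 9, 5: +9·2° lon, +5·1° lat → SW at lon -82°, lat 65°.
Subsquare w=22, i=8: +22·0.0833333° lon, +8·0.0416667° lat → SW at lon -80.1667°, lat 65.3333°.
Cell spans 0.0833333° lon × 0.0416667° lat. NE corner is SW corner plus one full cell.
latitude 65.3750° N, longitude 80.0833° W.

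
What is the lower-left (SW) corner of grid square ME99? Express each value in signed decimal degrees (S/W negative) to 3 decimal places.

Field M=12, E=4: +12·20° lon, +4·10° lat → SW at lon 60°, lat -50°.
Square 9, 9: +9·2° lon, +9·1° lat → SW at lon 78°, lat -41°.
latitude -41.000, longitude 78.000.

-41.000, 78.000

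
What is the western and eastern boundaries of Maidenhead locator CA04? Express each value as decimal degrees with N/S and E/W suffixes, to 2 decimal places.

Field C=2, A=0: +2·20° lon, +0·10° lat → SW at lon -140°, lat -90°.
Square 0, 4: +0·2° lon, +4·1° lat → SW at lon -140°, lat -86°.
Cell spans 2° lon × 1° lat.
west 140.00° W, east 138.00° W.

140.00° W, 138.00° W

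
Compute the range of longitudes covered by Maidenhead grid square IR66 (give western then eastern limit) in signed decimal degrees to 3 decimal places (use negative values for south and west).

-8.000, -6.000

Field I=8, R=17: +8·20° lon, +17·10° lat → SW at lon -20°, lat 80°.
Square 6, 6: +6·2° lon, +6·1° lat → SW at lon -8°, lat 86°.
Cell spans 2° lon × 1° lat.
west -8.000, east -6.000.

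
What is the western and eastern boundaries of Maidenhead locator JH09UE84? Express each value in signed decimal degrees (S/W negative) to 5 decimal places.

1.73333, 1.74167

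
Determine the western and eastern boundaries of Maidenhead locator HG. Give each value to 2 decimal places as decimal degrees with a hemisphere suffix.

Field H=7, G=6: +7·20° lon, +6·10° lat → SW at lon -40°, lat -30°.
Cell spans 20° lon × 10° lat.
west 40.00° W, east 20.00° W.

40.00° W, 20.00° W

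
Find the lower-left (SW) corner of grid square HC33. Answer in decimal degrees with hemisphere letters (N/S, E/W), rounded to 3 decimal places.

67.000° S, 34.000° W

Field H=7, C=2: +7·20° lon, +2·10° lat → SW at lon -40°, lat -70°.
Square 3, 3: +3·2° lon, +3·1° lat → SW at lon -34°, lat -67°.
latitude 67.000° S, longitude 34.000° W.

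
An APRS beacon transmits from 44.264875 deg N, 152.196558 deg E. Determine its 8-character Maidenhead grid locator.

QN64cg33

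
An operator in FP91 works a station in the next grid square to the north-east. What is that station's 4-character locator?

GP02

Longitude square 9; +1 → 10, wraps to 0, carry into field.
Longitude field F = 5; +1 → 6 = G.
Latitude square 1; +1 → 2.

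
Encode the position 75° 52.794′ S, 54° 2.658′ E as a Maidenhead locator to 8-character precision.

LB74ac58

Offset from 180°W / 90°S: lon 234.04430°, lat 14.12010°.
Field (20°×10°, letters A–R): 234.04430/20 → 11 → L, 14.12010/10 → 1 → B; chars LB.
Square (2°×1°, digits 0–9): 14.04430/2 → 7, 4.12010/1 → 4; chars 74.
Subsquare (5′×2.5′, letters a–x): 0.04430/0.0833333 → 0 → a, 0.12010/0.0416667 → 2 → c; chars ac.
Extended square (30″×15″, digits 0–9): 0.04430/0.00833333 → 5, 0.03677/0.00416667 → 8; chars 58.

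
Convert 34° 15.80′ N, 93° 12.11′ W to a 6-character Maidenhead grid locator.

EM34jg

Offset from 180°W / 90°S: lon 86.7982°, lat 124.2633°.
Field: 86.7982/20 → 4 → E, 124.2633/10 → 12 → M; chars EM.
Square: 6.7982/2 → 3, 4.2633/1 → 4; chars 34.
Subsquare: 0.7982/0.0833333 → 9 → j, 0.2633/0.0416667 → 6 → g; chars jg.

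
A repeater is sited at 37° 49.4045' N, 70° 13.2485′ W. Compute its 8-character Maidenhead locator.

Add 180° to longitude and 90° to latitude: 109.77919, 127.82341.
Field (20°×10°, letters A–R): lon ⌊109.77919/20⌋ = 5 → F; lat ⌊127.82341/10⌋ = 12 → M.
Square (2°×1°, digits 0–9): lon ⌊9.77919/2⌋ = 4; lat ⌊7.82341/1⌋ = 7.
Subsquare (5′×2.5′, letters a–x): lon ⌊1.77919/0.0833333⌋ = 21 → v; lat ⌊0.82341/0.0416667⌋ = 19 → t.
Extended square (30″×15″, digits 0–9): lon ⌊0.02919/0.00833333⌋ = 3; lat ⌊0.03174/0.00416667⌋ = 7.

FM47vt37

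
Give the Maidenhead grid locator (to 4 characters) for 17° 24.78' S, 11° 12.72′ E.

Shift to the Maidenhead origin (180°W, 90°S): lon 191.21, lat 72.59.
Field: 191.21/20 → 9 → J, 72.59/10 → 7 → H; chars JH.
Square: 11.21/2 → 5, 2.59/1 → 2; chars 52.

JH52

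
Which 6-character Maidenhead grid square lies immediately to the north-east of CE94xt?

Longitude subsquare x = 23; +1 → 24, wraps to 0 = a, carry into square.
Longitude square 9; +1 → 10, wraps to 0, carry into field.
Longitude field C = 2; +1 → 3 = D.
Latitude subsquare t = 19; +1 → 20 = u.

DE04au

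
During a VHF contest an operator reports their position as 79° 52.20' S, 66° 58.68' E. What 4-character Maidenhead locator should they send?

MB30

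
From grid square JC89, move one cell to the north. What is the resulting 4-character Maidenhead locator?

Latitude square 9; +1 → 10, wraps to 0, carry into field.
Latitude field C = 2; +1 → 3 = D.
The longitude characters are unchanged.

JD80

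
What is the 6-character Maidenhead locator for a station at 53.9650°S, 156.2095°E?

QD86ca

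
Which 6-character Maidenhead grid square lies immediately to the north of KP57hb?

KP57hc

Latitude subsquare b = 1; +1 → 2 = c.
The longitude characters are unchanged.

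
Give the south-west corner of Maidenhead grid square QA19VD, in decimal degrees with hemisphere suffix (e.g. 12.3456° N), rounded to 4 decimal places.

80.8750° S, 143.7500° E

Field Q=16, A=0: +16·20° lon, +0·10° lat → SW at lon 140°, lat -90°.
Square 1, 9: +1·2° lon, +9·1° lat → SW at lon 142°, lat -81°.
Subsquare v=21, d=3: +21·0.0833333° lon, +3·0.0416667° lat → SW at lon 143.75°, lat -80.875°.
latitude 80.8750° S, longitude 143.7500° E.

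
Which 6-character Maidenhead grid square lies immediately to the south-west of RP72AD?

Longitude subsquare a = 0; −1 → -1, wraps to 23 = x, carry into square.
Longitude square 7; −1 → 6.
Latitude subsquare d = 3; −1 → 2 = c.

RP62xc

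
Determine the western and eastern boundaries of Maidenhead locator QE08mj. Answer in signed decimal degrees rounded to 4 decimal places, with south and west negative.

Field Q=16, E=4: +16·20° lon, +4·10° lat → SW at lon 140°, lat -50°.
Square 0, 8: +0·2° lon, +8·1° lat → SW at lon 140°, lat -42°.
Subsquare m=12, j=9: +12·0.0833333° lon, +9·0.0416667° lat → SW at lon 141°, lat -41.625°.
Cell spans 0.0833333° lon × 0.0416667° lat.
west 141.0000, east 141.0833.

141.0000, 141.0833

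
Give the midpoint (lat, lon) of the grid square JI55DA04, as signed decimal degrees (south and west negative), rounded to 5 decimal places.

Field J=9, I=8: +9·20° lon, +8·10° lat → SW at lon 0°, lat -10°.
Square 5, 5: +5·2° lon, +5·1° lat → SW at lon 10°, lat -5°.
Subsquare d=3, a=0: +3·0.0833333° lon, +0·0.0416667° lat → SW at lon 10.25°, lat -5°.
Extended square 0, 4: +0·0.00833333° lon, +4·0.00416667° lat → SW at lon 10.25°, lat -4.98333°.
Cell spans 0.00833333° lon × 0.00416667° lat. Centre is SW corner plus half of each.
latitude -4.98125, longitude 10.25417.

-4.98125, 10.25417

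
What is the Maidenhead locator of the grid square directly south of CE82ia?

Latitude subsquare a = 0; −1 → -1, wraps to 23 = x, carry into square.
Latitude square 2; −1 → 1.
The longitude characters are unchanged.

CE81ix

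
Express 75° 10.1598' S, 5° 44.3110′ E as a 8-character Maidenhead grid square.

JB24ut89

Add 180° to longitude and 90° to latitude: 185.73852, 14.83067.
Field: 185.73852/20 → 9 → J, 14.83067/10 → 1 → B; chars JB.
Square: 5.73852/2 → 2, 4.83067/1 → 4; chars 24.
Subsquare: 1.73852/0.0833333 → 20 → u, 0.83067/0.0416667 → 19 → t; chars ut.
Extended square: 0.07185/0.00833333 → 8, 0.03900/0.00416667 → 9; chars 89.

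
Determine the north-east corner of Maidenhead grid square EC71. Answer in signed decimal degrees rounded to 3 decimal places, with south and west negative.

-68.000, -84.000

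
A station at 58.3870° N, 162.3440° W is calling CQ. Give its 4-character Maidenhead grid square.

AO88

Offset from 180°W / 90°S: lon 17.66°, lat 148.39°.
Field (20°×10°, letters A–R): lon ⌊17.66/20⌋ = 0 → A; lat ⌊148.39/10⌋ = 14 → O.
Square (2°×1°, digits 0–9): lon ⌊17.66/2⌋ = 8; lat ⌊8.39/1⌋ = 8.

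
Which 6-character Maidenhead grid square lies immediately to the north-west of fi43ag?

FI33xh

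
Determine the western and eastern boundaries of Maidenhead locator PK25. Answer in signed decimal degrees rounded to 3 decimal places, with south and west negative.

124.000, 126.000

Field P=15, K=10: +15·20° lon, +10·10° lat → SW at lon 120°, lat 10°.
Square 2, 5: +2·2° lon, +5·1° lat → SW at lon 124°, lat 15°.
Cell spans 2° lon × 1° lat.
west 124.000, east 126.000.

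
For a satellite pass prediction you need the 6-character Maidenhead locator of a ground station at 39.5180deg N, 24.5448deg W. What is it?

HM79rm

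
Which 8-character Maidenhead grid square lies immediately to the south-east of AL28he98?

Longitude extended square 9; +1 → 10, wraps to 0, carry into subsquare.
Longitude subsquare h = 7; +1 → 8 = i.
Latitude extended square 8; −1 → 7.

AL28ie07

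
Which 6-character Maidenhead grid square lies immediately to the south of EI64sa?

EI63sx

Latitude subsquare a = 0; −1 → -1, wraps to 23 = x, carry into square.
Latitude square 4; −1 → 3.
The longitude characters are unchanged.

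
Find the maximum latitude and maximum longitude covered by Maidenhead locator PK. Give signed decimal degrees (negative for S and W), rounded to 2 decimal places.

20.00, 140.00

Field P=15, K=10: +15·20° lon, +10·10° lat → SW at lon 120°, lat 10°.
Cell spans 20° lon × 10° lat. NE corner is SW corner plus one full cell.
latitude 20.00, longitude 140.00.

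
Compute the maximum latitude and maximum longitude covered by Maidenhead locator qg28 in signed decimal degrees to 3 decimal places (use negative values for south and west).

-21.000, 146.000

Field Q=16, G=6: +16·20° lon, +6·10° lat → SW at lon 140°, lat -30°.
Square 2, 8: +2·2° lon, +8·1° lat → SW at lon 144°, lat -22°.
Cell spans 2° lon × 1° lat. NE corner is SW corner plus one full cell.
latitude -21.000, longitude 146.000.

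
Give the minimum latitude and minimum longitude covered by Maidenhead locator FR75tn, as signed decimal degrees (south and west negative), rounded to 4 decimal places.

85.5417, -64.4167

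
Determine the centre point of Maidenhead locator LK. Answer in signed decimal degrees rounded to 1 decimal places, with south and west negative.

15.0, 50.0

Field L=11, K=10: +11·20° lon, +10·10° lat → SW at lon 40°, lat 10°.
Cell spans 20° lon × 10° lat. Centre is SW corner plus half of each.
latitude 15.0, longitude 50.0.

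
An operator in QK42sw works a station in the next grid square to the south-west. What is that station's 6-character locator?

Longitude subsquare s = 18; −1 → 17 = r.
Latitude subsquare w = 22; −1 → 21 = v.

QK42rv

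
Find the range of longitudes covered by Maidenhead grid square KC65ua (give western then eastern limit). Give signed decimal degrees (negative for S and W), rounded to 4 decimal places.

Field K=10, C=2: +10·20° lon, +2·10° lat → SW at lon 20°, lat -70°.
Square 6, 5: +6·2° lon, +5·1° lat → SW at lon 32°, lat -65°.
Subsquare u=20, a=0: +20·0.0833333° lon, +0·0.0416667° lat → SW at lon 33.6667°, lat -65°.
Cell spans 0.0833333° lon × 0.0416667° lat.
west 33.6667, east 33.7500.

33.6667, 33.7500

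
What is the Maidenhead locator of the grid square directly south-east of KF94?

LF03

Longitude square 9; +1 → 10, wraps to 0, carry into field.
Longitude field K = 10; +1 → 11 = L.
Latitude square 4; −1 → 3.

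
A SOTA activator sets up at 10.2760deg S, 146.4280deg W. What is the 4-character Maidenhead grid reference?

BH69

Shift to the Maidenhead origin (180°W, 90°S): lon 33.57, lat 79.72.
Field: lon ⌊33.57/20⌋ = 1 → B; lat ⌊79.72/10⌋ = 7 → H.
Square: lon ⌊13.57/2⌋ = 6; lat ⌊9.72/1⌋ = 9.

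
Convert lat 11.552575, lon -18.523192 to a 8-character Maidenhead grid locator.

Offset from 180°W / 90°S: lon 161.47681°, lat 101.55258°.
Field (20°×10°, letters A–R): lon ⌊161.47681/20⌋ = 8 → I; lat ⌊101.55258/10⌋ = 10 → K.
Square (2°×1°, digits 0–9): lon ⌊1.47681/2⌋ = 0; lat ⌊1.55258/1⌋ = 1.
Subsquare (5′×2.5′, letters a–x): lon ⌊1.47681/0.0833333⌋ = 17 → r; lat ⌊0.55258/0.0416667⌋ = 13 → n.
Extended square (30″×15″, digits 0–9): lon ⌊0.06014/0.00833333⌋ = 7; lat ⌊0.01091/0.00416667⌋ = 2.

IK01rn72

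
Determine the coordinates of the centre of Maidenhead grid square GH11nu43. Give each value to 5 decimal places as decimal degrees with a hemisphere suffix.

18.15208° S, 56.87917° W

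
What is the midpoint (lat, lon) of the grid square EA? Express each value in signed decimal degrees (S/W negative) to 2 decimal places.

Field E=4, A=0: +4·20° lon, +0·10° lat → SW at lon -100°, lat -90°.
Cell spans 20° lon × 10° lat. Centre is SW corner plus half of each.
latitude -85.00, longitude -90.00.

-85.00, -90.00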